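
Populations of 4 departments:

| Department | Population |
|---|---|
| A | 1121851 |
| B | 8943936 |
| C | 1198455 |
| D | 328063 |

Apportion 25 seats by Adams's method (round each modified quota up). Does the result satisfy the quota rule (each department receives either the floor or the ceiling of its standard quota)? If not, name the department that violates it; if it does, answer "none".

Standard quotas: A 2.419, B 19.289, C 2.585, D 0.708.
Adams allocation: A 3, B 18, C 3, D 1.
B has quota 19.289 (lower 19, upper 20) but receives 18 — outside the quota interval.

B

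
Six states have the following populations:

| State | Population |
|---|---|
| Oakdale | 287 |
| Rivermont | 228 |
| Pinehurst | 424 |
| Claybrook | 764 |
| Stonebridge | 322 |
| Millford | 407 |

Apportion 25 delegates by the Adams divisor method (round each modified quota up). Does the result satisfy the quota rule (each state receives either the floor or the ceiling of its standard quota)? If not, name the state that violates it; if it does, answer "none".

none

Standard quotas: Oakdale 2.950, Rivermont 2.344, Pinehurst 4.359, Claybrook 7.854, Stonebridge 3.310, Millford 4.184.
Adams allocation: Oakdale 3, Rivermont 3, Pinehurst 4, Claybrook 8, Stonebridge 3, Millford 4.
Every allocation lies between the lower and upper quota.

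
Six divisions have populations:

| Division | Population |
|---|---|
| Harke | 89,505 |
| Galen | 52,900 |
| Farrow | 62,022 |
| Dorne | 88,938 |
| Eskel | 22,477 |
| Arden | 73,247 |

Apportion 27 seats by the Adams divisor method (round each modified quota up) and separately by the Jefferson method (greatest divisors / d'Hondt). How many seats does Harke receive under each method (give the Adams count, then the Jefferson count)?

Adams: Harke 6, Galen 4, Farrow 4, Dorne 6, Eskel 2, Arden 5.
Jefferson: Harke 7, Galen 4, Farrow 4, Dorne 6, Eskel 1, Arden 5.
Harke gets 6 under Adams and 7 under Jefferson.

6 and 7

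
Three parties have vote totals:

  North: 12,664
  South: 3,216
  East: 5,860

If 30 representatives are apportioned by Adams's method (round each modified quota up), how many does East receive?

8

Standard divisor 21740/30 ≈ 724.667; standard quotas: North 17.476, South 4.438, East 8.086.
Rounding up gives 18, 5, 9 = 32 seats, so the divisor must be adjusted.
With modified divisor 770: modified quotas North 16.447, South 4.177, East 7.610.
Rounding up: North 17, South 5, East 8 (total 30).
East receives 8.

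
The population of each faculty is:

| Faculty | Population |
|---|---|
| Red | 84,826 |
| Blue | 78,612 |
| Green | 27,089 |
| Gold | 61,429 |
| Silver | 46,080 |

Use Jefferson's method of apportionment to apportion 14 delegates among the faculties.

Red 4; Blue 4; Green 1; Gold 3; Silver 2

Standard divisor 298036/14 ≈ 21288.286; standard quotas: Red 3.985, Blue 3.693, Green 1.272, Gold 2.886, Silver 2.165.
Rounding down gives 3, 3, 1, 2, 2 = 11 seats, so the divisor must be adjusted.
With modified divisor 18300: modified quotas Red 4.635, Blue 4.296, Green 1.480, Gold 3.357, Silver 2.518.
Rounding down: Red 4, Blue 4, Green 1, Gold 3, Silver 2 (total 14).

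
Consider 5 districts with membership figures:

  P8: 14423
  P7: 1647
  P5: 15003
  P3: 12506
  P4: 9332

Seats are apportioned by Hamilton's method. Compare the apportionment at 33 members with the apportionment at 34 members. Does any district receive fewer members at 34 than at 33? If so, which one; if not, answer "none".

none

At 33 seats: P8 9, P7 1, P5 9, P3 8, P4 6.
At 34 seats: P8 9, P7 1, P5 10, P3 8, P4 6.
No district's allocation decreased.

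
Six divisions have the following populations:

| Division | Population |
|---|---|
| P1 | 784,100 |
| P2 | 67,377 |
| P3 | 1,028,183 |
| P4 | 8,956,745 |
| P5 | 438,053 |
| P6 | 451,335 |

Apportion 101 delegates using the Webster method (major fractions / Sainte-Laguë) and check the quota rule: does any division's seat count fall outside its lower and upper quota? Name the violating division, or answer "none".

P4

Standard quotas: P1 6.754, P2 0.580, P3 8.856, P4 77.149, P5 3.773, P6 3.888.
Webster allocation: P1 7, P2 1, P3 9, P4 76, P5 4, P6 4.
P4 has quota 77.149 (lower 77, upper 78) but receives 76 — outside the quota interval.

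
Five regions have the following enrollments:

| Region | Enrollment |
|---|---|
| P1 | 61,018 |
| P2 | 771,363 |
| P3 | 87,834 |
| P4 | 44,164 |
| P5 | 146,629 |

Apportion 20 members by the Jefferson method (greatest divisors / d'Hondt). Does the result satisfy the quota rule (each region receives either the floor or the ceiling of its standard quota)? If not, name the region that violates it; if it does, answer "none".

Standard quotas: P1 1.098, P2 13.886, P3 1.581, P4 0.795, P5 2.640.
Jefferson allocation: P1 1, P2 15, P3 1, P4 0, P5 3.
P2 has quota 13.886 (lower 13, upper 14) but receives 15 — outside the quota interval.

P2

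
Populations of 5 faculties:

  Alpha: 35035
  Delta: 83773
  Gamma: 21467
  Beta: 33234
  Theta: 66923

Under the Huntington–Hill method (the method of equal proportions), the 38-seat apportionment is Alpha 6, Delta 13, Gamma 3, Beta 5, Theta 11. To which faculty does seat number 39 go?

Priority for the next seat is population ÷ (√(s·(s+1))).
Priorities: Alpha 5406.018, Delta 6209.668, Gamma 6196.989, Beta 6067.670, Theta 5824.899.
Highest priority: Delta.

Delta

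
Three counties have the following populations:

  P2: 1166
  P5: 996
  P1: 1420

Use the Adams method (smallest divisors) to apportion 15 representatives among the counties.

P2: 5, P5: 4, P1: 6

Standard divisor 3582/15 ≈ 238.8; standard quotas: P2 4.883, P5 4.171, P1 5.946.
Rounding up gives 5, 5, 6 = 16 seats, so the divisor must be adjusted.
With modified divisor 270: modified quotas P2 4.319, P5 3.689, P1 5.259.
Rounding up: P2 5, P5 4, P1 6 (total 15).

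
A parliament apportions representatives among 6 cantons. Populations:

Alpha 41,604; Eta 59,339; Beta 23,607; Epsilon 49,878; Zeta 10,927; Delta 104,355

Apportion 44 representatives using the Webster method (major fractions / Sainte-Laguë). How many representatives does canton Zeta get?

2

Standard divisor 289710/44 ≈ 6584.318; standard quotas: Alpha 6.319, Eta 9.012, Beta 3.585, Epsilon 7.575, Zeta 1.660, Delta 15.849.
Rounding to the nearest integer gives 6, 9, 4, 8, 2, 16 = 45 seats, so the divisor must be adjusted.
With modified divisor 6700: modified quotas Alpha 6.210, Eta 8.857, Beta 3.523, Epsilon 7.444, Zeta 1.631, Delta 15.575.
Rounding to the nearest integer: Alpha 6, Eta 9, Beta 4, Epsilon 7, Zeta 2, Delta 16 (total 44).
Zeta receives 2.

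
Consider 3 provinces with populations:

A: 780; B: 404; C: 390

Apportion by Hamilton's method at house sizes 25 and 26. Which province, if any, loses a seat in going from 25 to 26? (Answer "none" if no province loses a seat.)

none

At 25 seats: A 12, B 7, C 6.
At 26 seats: A 13, B 7, C 6.
No province's allocation decreased.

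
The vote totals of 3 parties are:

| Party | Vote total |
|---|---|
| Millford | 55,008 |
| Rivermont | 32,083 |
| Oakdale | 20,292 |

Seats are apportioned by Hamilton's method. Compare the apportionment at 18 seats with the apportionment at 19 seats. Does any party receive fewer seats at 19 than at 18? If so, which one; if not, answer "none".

Oakdale

At 18 seats: Millford 9, Rivermont 5, Oakdale 4.
At 19 seats: Millford 10, Rivermont 6, Oakdale 3.
Oakdale drops from 4 to 3.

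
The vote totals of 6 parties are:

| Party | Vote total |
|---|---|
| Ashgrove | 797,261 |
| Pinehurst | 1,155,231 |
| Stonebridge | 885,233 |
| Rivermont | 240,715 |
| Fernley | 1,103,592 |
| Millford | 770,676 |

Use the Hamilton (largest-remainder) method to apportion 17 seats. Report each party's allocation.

Ashgrove: 3; Pinehurst: 4; Stonebridge: 3; Rivermont: 1; Fernley: 4; Millford: 2

The standard divisor is 4952708/17 ≈ 291335.765.
Standard quotas: Ashgrove 2.7366, Pinehurst 3.9653, Stonebridge 3.0385, Rivermont 0.8262, Fernley 3.7880, Millford 2.6453.
Lower quotas: Ashgrove 2, Pinehurst 3, Stonebridge 3, Rivermont 0, Fernley 3, Millford 2 (sum 13, leaving 4 seats).
Remainders in descending order: Pinehurst 0.9653, Rivermont 0.8262, Fernley 0.7880, Ashgrove 0.7366, Millford 0.6453, Stonebridge 0.0385.
Largest remainders: Pinehurst, Rivermont, Fernley, Ashgrove receive the extra seats.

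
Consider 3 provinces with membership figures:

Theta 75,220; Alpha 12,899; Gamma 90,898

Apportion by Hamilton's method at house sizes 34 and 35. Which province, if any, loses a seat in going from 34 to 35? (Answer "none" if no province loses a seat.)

At 34 seats: Theta 14, Alpha 3, Gamma 17.
At 35 seats: Theta 15, Alpha 2, Gamma 18.
Alpha drops from 3 to 2.

Alpha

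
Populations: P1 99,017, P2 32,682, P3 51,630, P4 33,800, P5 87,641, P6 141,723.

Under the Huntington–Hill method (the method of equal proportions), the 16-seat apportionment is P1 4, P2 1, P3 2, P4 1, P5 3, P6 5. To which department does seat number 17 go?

Priority for the next seat is population ÷ (√(s·(s+1))).
Priorities: P1 22140.874, P2 23109.664, P3 21077.859, P4 23900.209, P5 25299.777, P6 25874.961.
Highest priority: P6.

P6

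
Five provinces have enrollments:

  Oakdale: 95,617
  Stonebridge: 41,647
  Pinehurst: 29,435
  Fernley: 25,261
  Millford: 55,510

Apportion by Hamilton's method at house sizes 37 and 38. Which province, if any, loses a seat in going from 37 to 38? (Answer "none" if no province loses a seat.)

Pinehurst

At 37 seats: Oakdale 14, Stonebridge 6, Pinehurst 5, Fernley 4, Millford 8.
At 38 seats: Oakdale 15, Stonebridge 6, Pinehurst 4, Fernley 4, Millford 9.
Pinehurst drops from 5 to 4.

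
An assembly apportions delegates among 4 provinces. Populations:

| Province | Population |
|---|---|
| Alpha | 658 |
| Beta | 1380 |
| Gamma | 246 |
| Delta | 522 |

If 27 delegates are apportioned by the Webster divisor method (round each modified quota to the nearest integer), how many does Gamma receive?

Standard divisor 2806/27 ≈ 103.926; standard quotas: Alpha 6.331, Beta 13.279, Gamma 2.367, Delta 5.023.
Rounding to the nearest integer gives 6, 13, 2, 5 = 26 seats, so the divisor must be adjusted.
With modified divisor 102: modified quotas Alpha 6.451, Beta 13.529, Gamma 2.412, Delta 5.118.
Rounding to the nearest integer: Alpha 6, Beta 14, Gamma 2, Delta 5 (total 27).
Gamma receives 2.

2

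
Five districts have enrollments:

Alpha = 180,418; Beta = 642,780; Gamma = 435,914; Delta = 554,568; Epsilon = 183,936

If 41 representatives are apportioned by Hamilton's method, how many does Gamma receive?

9

Total 1997616; standard divisor 1997616/41 ≈ 48722.341.
Standard quotas: Alpha 3.7030, Beta 13.1927, Gamma 8.9469, Delta 11.3822, Epsilon 3.7752.
Lower quotas: Alpha 3, Beta 13, Gamma 8, Delta 11, Epsilon 3 (sum 38, leaving 3 seats).
Remainders in descending order: Gamma 0.9469, Epsilon 0.7752, Alpha 0.7030, Delta 0.3822, Beta 0.1927.
The surplus seats go to Gamma, Epsilon, Alpha.
Gamma receives 9.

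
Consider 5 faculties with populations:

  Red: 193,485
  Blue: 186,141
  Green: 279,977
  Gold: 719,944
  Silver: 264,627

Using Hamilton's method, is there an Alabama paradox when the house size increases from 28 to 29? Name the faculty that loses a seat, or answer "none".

At 28 seats: Red 3, Blue 3, Green 5, Gold 12, Silver 5.
At 29 seats: Red 3, Blue 3, Green 5, Gold 13, Silver 5.
No faculty's allocation decreased.

none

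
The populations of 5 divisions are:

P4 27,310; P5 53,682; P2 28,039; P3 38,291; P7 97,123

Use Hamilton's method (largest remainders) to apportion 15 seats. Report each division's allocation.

The standard divisor is 244445/15 ≈ 16296.333.
Standard quotas: P4 1.6758, P5 3.2941, P2 1.7206, P3 2.3497, P7 5.9598.
Lower quotas: P4 1, P5 3, P2 1, P3 2, P7 5 (sum 12, leaving 3 seats).
Remainders in descending order: P7 0.9598, P2 0.7206, P4 0.6758, P3 0.3497, P5 0.2941.
Largest remainders: P7, P2, P4 receive the extra seats.

P4 2, P5 3, P2 2, P3 2, P7 6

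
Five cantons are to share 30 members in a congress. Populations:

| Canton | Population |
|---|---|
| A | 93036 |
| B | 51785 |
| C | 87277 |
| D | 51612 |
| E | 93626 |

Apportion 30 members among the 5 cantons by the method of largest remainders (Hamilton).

The standard divisor is 377336/30 ≈ 12577.867.
Standard quotas: A 7.3968, B 4.1172, C 6.9389, D 4.1034, E 7.4437.
Lower quotas: A 7, B 4, C 6, D 4, E 7 (sum 28, leaving 2 seats).
Remainders in descending order: C 0.9389, E 0.4437, A 0.3968, B 0.1172, D 0.1034.
The surplus seats go to C, E.

A: 7; B: 4; C: 7; D: 4; E: 8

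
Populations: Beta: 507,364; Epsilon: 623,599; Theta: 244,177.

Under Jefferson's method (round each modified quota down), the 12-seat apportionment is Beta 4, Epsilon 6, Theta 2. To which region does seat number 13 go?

Beta

Priority for the next seat is population ÷ (current seats + 1).
Priorities: Beta 101472.800, Epsilon 89085.571, Theta 81392.333.
Highest priority: Beta.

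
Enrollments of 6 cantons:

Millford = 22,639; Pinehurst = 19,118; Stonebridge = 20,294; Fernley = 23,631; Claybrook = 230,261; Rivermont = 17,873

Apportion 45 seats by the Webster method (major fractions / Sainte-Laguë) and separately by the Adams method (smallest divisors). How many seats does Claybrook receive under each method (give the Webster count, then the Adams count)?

Webster: Millford 3, Pinehurst 3, Stonebridge 3, Fernley 3, Claybrook 31, Rivermont 2.
Adams: Millford 3, Pinehurst 3, Stonebridge 3, Fernley 3, Claybrook 30, Rivermont 3.
Claybrook gets 31 under Webster and 30 under Adams.

31 and 30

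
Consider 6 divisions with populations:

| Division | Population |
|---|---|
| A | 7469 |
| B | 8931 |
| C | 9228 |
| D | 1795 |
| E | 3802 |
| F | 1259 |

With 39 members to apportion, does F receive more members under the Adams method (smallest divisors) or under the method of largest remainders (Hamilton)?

Adams: A 9, B 10, C 11, D 2, E 5, F 2.
Hamilton: A 9, B 11, C 11, D 2, E 5, F 1.
F gets 2 under Adams and 1 under Hamilton.

Adams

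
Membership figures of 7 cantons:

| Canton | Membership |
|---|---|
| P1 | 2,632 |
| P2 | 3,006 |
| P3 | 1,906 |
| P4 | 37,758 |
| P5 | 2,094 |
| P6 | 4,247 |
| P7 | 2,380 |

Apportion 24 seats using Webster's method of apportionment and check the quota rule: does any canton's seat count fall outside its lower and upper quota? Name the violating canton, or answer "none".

Standard quotas: P1 1.169, P2 1.335, P3 0.847, P4 16.774, P5 0.930, P6 1.887, P7 1.057.
Webster allocation: P1 1, P2 1, P3 1, P4 17, P5 1, P6 2, P7 1.
Every allocation lies between the lower and upper quota.

none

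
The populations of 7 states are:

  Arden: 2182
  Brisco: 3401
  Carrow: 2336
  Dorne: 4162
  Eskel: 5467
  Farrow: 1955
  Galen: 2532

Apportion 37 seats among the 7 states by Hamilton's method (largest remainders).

The standard divisor is 22035/37 ≈ 595.541.
Standard quotas: Arden 3.6639, Brisco 5.7108, Carrow 3.9225, Dorne 6.9886, Eskel 9.1799, Farrow 3.2827, Galen 4.2516.
Lower quotas: Arden 3, Brisco 5, Carrow 3, Dorne 6, Eskel 9, Farrow 3, Galen 4 (sum 33, leaving 4 seats).
Remainders in descending order: Dorne 0.9886, Carrow 0.9225, Brisco 0.7108, Arden 0.6639, Farrow 0.2827, Galen 0.2516, Eskel 0.1799.
The surplus seats go to Dorne, Carrow, Brisco, Arden.

Arden 4; Brisco 6; Carrow 4; Dorne 7; Eskel 9; Farrow 3; Galen 4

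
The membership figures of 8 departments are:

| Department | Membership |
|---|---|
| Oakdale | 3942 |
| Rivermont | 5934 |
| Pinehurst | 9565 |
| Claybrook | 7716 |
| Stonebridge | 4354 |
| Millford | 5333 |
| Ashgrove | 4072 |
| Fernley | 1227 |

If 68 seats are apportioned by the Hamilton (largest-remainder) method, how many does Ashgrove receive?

7

Total 42143; standard divisor 42143/68 ≈ 619.75.
Standard quotas: Oakdale 6.3606, Rivermont 9.5748, Pinehurst 15.4336, Claybrook 12.4502, Stonebridge 7.0254, Millford 8.6051, Ashgrove 6.5704, Fernley 1.9798.
Lower quotas: Oakdale 6, Rivermont 9, Pinehurst 15, Claybrook 12, Stonebridge 7, Millford 8, Ashgrove 6, Fernley 1 (sum 64, leaving 4 seats).
Remainders in descending order: Fernley 0.9798, Millford 0.6051, Rivermont 0.5748, Ashgrove 0.5704, Claybrook 0.4502, Pinehurst 0.4336, Oakdale 0.3606, Stonebridge 0.0254.
Largest remainders: Fernley, Millford, Rivermont, Ashgrove receive the extra seats.
Ashgrove receives 7.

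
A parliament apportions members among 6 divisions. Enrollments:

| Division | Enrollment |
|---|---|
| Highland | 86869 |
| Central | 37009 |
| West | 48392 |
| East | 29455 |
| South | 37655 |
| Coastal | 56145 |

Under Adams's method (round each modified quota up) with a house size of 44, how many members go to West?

7

Standard divisor 295525/44 ≈ 6716.477; standard quotas: Highland 12.934, Central 5.510, West 7.205, East 4.385, South 5.606, Coastal 8.359.
Rounding up gives 13, 6, 8, 5, 6, 9 = 47 seats, so the divisor must be adjusted.
With modified divisor 7300: modified quotas Highland 11.900, Central 5.070, West 6.629, East 4.035, South 5.158, Coastal 7.691.
Rounding up: Highland 12, Central 6, West 7, East 5, South 6, Coastal 8 (total 44).
West receives 7.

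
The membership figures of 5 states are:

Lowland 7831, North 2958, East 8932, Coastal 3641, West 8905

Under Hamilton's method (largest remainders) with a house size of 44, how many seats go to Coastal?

Standard divisor: 32267 ÷ 44 ≈ 733.341.
Standard quotas: Lowland 10.6785, North 4.0336, East 12.1799, Coastal 4.9649, West 12.1431.
Lower quotas: Lowland 10, North 4, East 12, Coastal 4, West 12 (sum 42, leaving 2 seats).
Remainders in descending order: Coastal 0.9649, Lowland 0.6785, East 0.1799, West 0.1431, North 0.0336.
Largest remainders: Coastal, Lowland receive the extra seats.
Coastal receives 5.

5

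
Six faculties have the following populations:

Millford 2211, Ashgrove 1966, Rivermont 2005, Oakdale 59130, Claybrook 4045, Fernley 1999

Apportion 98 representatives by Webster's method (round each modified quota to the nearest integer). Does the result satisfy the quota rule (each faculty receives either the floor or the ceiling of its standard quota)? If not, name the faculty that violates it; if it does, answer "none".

Standard quotas: Millford 3.037, Ashgrove 2.700, Rivermont 2.754, Oakdale 81.209, Claybrook 5.555, Fernley 2.745.
Webster allocation: Millford 3, Ashgrove 3, Rivermont 3, Oakdale 80, Claybrook 6, Fernley 3.
Oakdale has quota 81.209 (lower 81, upper 82) but receives 80 — outside the quota interval.

Oakdale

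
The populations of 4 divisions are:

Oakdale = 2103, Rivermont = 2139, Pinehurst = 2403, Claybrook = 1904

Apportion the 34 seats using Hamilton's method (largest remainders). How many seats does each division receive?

The standard divisor is 8549/34 ≈ 251.441.
Standard quotas: Oakdale 8.364, Rivermont 8.507, Pinehurst 9.557, Claybrook 7.572.
Lower quotas: Oakdale 8, Rivermont 8, Pinehurst 9, Claybrook 7 (sum 32, leaving 2 seats).
Remainders in descending order: Claybrook 0.572, Pinehurst 0.557, Rivermont 0.507, Oakdale 0.364.
The surplus seats go to Claybrook, Pinehurst.

Oakdale: 8, Rivermont: 8, Pinehurst: 10, Claybrook: 8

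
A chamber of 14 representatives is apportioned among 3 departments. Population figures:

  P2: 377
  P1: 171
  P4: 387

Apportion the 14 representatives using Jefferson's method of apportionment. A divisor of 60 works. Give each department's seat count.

With modified divisor 60: modified quotas P2 6.283, P1 2.850, P4 6.450.
Rounding down: P2 6, P1 2, P4 6 (total 14).

P2 6, P1 2, P4 6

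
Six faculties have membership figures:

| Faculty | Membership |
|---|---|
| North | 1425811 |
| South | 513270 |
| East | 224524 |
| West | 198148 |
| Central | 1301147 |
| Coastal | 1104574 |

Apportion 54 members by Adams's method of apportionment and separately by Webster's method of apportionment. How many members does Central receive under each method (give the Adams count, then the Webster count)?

Adams: North 16, South 6, East 3, West 3, Central 14, Coastal 12.
Webster: North 16, South 6, East 3, West 2, Central 15, Coastal 12.
Central gets 14 under Adams and 15 under Webster.

14 and 15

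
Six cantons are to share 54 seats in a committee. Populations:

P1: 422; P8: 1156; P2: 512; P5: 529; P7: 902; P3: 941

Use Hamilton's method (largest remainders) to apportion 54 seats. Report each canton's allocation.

Standard divisor: 4462 ÷ 54 ≈ 82.63.
Standard quotas: P1 5.107, P8 13.990, P2 6.196, P5 6.402, P7 10.916, P3 11.388.
Lower quotas: P1 5, P8 13, P2 6, P5 6, P7 10, P3 11 (sum 51, leaving 3 seats).
Remainders in descending order: P8 0.990, P7 0.916, P5 0.402, P3 0.388, P2 0.196, P1 0.107.
Largest remainders: P8, P7, P5 receive the extra seats.

P1 5, P8 14, P2 6, P5 7, P7 11, P3 11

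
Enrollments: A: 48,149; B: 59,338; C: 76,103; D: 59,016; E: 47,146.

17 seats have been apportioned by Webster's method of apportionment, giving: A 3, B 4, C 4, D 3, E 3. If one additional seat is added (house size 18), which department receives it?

C

Priority for the next seat is population ÷ (current seats + 0.5).
Priorities: A 13756.857, B 13186.222, C 16911.778, D 16861.714, E 13470.286.
Highest priority: C.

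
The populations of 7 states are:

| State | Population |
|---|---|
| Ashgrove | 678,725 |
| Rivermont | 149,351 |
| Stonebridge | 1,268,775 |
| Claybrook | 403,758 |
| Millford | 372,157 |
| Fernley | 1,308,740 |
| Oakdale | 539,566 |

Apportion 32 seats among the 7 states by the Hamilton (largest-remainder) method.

Ashgrove: 5; Rivermont: 1; Stonebridge: 8; Claybrook: 3; Millford: 2; Fernley: 9; Oakdale: 4

Standard divisor: 4721072 ÷ 32 ≈ 147533.5.
Standard quotas: Ashgrove 4.6005, Rivermont 1.0123, Stonebridge 8.5999, Claybrook 2.7367, Millford 2.5225, Fernley 8.8708, Oakdale 3.6572.
Lower quotas: Ashgrove 4, Rivermont 1, Stonebridge 8, Claybrook 2, Millford 2, Fernley 8, Oakdale 3 (sum 28, leaving 4 seats).
Remainders in descending order: Fernley 0.8708, Claybrook 0.7367, Oakdale 0.6572, Ashgrove 0.6005, Stonebridge 0.5999, Millford 0.5225, Rivermont 0.0123.
Largest remainders: Fernley, Claybrook, Oakdale, Ashgrove receive the extra seats.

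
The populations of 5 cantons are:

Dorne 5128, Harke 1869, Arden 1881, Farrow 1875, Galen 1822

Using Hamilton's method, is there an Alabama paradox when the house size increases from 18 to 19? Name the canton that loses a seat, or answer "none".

At 18 seats: Dorne 7, Harke 3, Arden 3, Farrow 3, Galen 2.
At 19 seats: Dorne 7, Harke 3, Arden 3, Farrow 3, Galen 3.
No canton's allocation decreased.

none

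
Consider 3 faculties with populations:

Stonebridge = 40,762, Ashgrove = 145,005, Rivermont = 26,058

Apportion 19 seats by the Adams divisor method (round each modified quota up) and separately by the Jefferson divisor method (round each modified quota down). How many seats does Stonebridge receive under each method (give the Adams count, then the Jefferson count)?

4 and 3

Adams: Stonebridge 4, Ashgrove 12, Rivermont 3.
Jefferson: Stonebridge 3, Ashgrove 14, Rivermont 2.
Stonebridge gets 4 under Adams and 3 under Jefferson.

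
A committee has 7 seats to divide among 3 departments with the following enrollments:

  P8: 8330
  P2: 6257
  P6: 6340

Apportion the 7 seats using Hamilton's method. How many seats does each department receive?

P8=3; P2=2; P6=2

The standard divisor is 20927/7 ≈ 2989.571.
Standard quotas: P8 2.7864, P2 2.0929, P6 2.1207.
Lower quotas: P8 2, P2 2, P6 2 (sum 6, leaving 1 seat).
Remainders in descending order: P8 0.7864, P6 0.1207, P2 0.0929.
The surplus seat goes to P8.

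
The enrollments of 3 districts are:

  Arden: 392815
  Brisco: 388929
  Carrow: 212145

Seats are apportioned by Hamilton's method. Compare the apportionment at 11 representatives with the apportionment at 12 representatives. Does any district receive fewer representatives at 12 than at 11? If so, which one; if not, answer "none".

Carrow

At 11 seats: Arden 4, Brisco 4, Carrow 3.
At 12 seats: Arden 5, Brisco 5, Carrow 2.
Carrow drops from 3 to 2.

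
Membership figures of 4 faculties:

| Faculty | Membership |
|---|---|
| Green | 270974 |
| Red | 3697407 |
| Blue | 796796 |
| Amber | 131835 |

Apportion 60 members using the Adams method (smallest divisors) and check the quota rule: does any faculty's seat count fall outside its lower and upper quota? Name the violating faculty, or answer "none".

Red

Standard quotas: Green 3.320, Red 45.302, Blue 9.763, Amber 1.615.
Adams allocation: Green 4, Red 44, Blue 10, Amber 2.
Red has quota 45.302 (lower 45, upper 46) but receives 44 — outside the quota interval.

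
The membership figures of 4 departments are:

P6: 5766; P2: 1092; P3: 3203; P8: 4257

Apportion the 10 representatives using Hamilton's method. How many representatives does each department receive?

P6 4; P2 1; P3 2; P8 3

Standard divisor: 14318 ÷ 10 ≈ 1431.8.
Standard quotas: P6 4.0271, P2 0.7627, P3 2.2370, P8 2.9732.
Lower quotas: P6 4, P2 0, P3 2, P8 2 (sum 8, leaving 2 seats).
Remainders in descending order: P8 0.9732, P2 0.7627, P3 0.2370, P6 0.0271.
Largest remainders: P8, P2 receive the extra seats.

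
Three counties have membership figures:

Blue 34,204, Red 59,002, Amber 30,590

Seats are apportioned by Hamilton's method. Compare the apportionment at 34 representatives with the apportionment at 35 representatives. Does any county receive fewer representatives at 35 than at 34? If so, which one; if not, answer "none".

At 34 seats: Blue 9, Red 16, Amber 9.
At 35 seats: Blue 10, Red 17, Amber 8.
Amber drops from 9 to 8.

Amber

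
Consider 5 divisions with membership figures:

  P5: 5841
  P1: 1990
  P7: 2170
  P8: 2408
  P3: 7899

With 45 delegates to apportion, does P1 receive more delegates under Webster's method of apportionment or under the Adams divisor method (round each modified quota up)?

Adams

Webster: P5 13, P1 4, P7 5, P8 5, P3 18.
Adams: P5 13, P1 5, P7 5, P8 5, P3 17.
P1 gets 4 under Webster and 5 under Adams.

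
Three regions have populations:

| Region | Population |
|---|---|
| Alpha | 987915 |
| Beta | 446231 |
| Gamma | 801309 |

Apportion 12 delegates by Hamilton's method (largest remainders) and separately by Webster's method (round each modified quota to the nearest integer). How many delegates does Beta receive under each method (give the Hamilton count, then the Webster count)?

3 and 2

Hamilton: Alpha 5, Beta 3, Gamma 4.
Webster: Alpha 6, Beta 2, Gamma 4.
Beta gets 3 under Hamilton and 2 under Webster.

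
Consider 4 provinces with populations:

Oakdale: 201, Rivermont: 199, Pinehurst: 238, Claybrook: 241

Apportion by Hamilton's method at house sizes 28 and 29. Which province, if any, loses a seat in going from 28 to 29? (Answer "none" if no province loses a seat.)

none

At 28 seats: Oakdale 6, Rivermont 6, Pinehurst 8, Claybrook 8.
At 29 seats: Oakdale 7, Rivermont 6, Pinehurst 8, Claybrook 8.
No province's allocation decreased.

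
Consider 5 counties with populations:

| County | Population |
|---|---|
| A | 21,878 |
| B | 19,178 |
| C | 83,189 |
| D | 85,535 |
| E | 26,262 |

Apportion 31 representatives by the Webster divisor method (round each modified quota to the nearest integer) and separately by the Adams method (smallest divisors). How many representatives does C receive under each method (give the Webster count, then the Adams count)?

11 and 10

Webster: A 3, B 3, C 11, D 11, E 3.
Adams: A 3, B 3, C 10, D 11, E 4.
C gets 11 under Webster and 10 under Adams.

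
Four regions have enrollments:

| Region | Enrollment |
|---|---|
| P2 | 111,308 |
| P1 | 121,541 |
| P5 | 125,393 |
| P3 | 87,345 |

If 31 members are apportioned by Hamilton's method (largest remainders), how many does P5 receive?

9

Total 445587; standard divisor 445587/31 ≈ 14373.774.
Standard quotas: P2 7.7438, P1 8.4557, P5 8.7237, P3 6.0767.
Lower quotas: P2 7, P1 8, P5 8, P3 6 (sum 29, leaving 2 seats).
Remainders in descending order: P2 0.7438, P5 0.7237, P1 0.4557, P3 0.0767.
The surplus seats go to P2, P5.
P5 receives 9.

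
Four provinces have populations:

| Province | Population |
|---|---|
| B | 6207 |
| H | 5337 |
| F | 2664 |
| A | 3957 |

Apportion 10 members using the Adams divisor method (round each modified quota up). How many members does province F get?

2

Standard divisor 18165/10 ≈ 1816.5; standard quotas: B 3.417, H 2.938, F 1.467, A 2.178.
Rounding up gives 4, 3, 2, 3 = 12 seats, so the divisor must be adjusted.
With modified divisor 2400: modified quotas B 2.586, H 2.224, F 1.110, A 1.649.
Rounding up: B 3, H 3, F 2, A 2 (total 10).
F receives 2.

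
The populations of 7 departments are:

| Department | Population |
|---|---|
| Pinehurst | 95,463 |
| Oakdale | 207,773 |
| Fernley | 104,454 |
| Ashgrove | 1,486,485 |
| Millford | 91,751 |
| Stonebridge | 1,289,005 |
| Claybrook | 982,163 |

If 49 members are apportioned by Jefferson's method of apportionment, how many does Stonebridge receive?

Standard divisor 4257094/49 ≈ 86879.469; standard quotas: Pinehurst 1.099, Oakdale 2.392, Fernley 1.202, Ashgrove 17.110, Millford 1.056, Stonebridge 14.837, Claybrook 11.305.
Rounding down gives 1, 2, 1, 17, 1, 14, 11 = 47 seats, so the divisor must be adjusted.
With modified divisor 82200: modified quotas Pinehurst 1.161, Oakdale 2.528, Fernley 1.271, Ashgrove 18.084, Millford 1.116, Stonebridge 15.681, Claybrook 11.948.
Rounding down: Pinehurst 1, Oakdale 2, Fernley 1, Ashgrove 18, Millford 1, Stonebridge 15, Claybrook 11 (total 49).
Stonebridge receives 15.

15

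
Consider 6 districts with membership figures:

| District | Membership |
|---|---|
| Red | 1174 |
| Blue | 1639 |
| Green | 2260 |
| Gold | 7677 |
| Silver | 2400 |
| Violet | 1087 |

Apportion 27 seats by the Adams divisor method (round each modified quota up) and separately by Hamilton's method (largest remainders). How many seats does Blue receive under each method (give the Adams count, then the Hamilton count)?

3 and 2

Adams: Red 2, Blue 3, Green 4, Gold 12, Silver 4, Violet 2.
Hamilton: Red 2, Blue 2, Green 4, Gold 13, Silver 4, Violet 2.
Blue gets 3 under Adams and 2 under Hamilton.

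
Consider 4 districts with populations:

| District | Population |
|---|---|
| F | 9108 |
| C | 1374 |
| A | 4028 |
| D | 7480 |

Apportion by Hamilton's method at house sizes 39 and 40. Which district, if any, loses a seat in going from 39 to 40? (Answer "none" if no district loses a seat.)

At 39 seats: F 16, C 3, A 7, D 13.
At 40 seats: F 17, C 2, A 7, D 14.
C drops from 3 to 2.

C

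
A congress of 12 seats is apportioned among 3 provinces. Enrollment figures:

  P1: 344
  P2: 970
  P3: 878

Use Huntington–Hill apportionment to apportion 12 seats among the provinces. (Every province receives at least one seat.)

P1: 2, P2: 5, P3: 5

With divisor 187: modified quotas P1 1.840, P2 5.187, P3 4.695.
Geometric-mean thresholds: P1 √(1·2)=1.414, P2 √(5·6)=5.477, P3 √(4·5)=4.472.
Each quota rounded against its threshold gives P1 2, P2 5, P3 5 (total 12).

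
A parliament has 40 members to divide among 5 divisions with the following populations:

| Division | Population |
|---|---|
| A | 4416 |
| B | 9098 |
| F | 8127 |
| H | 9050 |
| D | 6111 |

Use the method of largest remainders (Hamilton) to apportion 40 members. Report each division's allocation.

The standard divisor is 36802/40 ≈ 920.05.
Standard quotas: A 4.7997, B 9.8886, F 8.8332, H 9.8364, D 6.6420.
Lower quotas: A 4, B 9, F 8, H 9, D 6 (sum 36, leaving 4 seats).
Remainders in descending order: B 0.8886, H 0.8364, F 0.8332, A 0.7997, D 0.6420.
Largest remainders: B, H, F, A receive the extra seats.

A=5; B=10; F=9; H=10; D=6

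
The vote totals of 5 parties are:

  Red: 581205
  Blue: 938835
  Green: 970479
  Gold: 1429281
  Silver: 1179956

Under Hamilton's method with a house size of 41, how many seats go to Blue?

Total 5099756; standard divisor 5099756/41 ≈ 124384.293.
Standard quotas: Red 4.6727, Blue 7.5479, Green 7.8023, Gold 11.4908, Silver 9.4864.
Lower quotas: Red 4, Blue 7, Green 7, Gold 11, Silver 9 (sum 38, leaving 3 seats).
Remainders in descending order: Green 0.8023, Red 0.6727, Blue 0.5479, Gold 0.4908, Silver 0.4864.
Largest remainders: Green, Red, Blue receive the extra seats.
Blue receives 8.

8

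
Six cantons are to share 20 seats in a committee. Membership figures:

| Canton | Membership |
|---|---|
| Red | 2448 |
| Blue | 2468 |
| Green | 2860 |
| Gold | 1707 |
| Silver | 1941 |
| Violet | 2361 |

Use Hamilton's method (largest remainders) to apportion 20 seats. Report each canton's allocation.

Total 13785; standard divisor 13785/20 ≈ 689.25.
Standard quotas: Red 3.552, Blue 3.581, Green 4.149, Gold 2.477, Silver 2.816, Violet 3.425.
Lower quotas: Red 3, Blue 3, Green 4, Gold 2, Silver 2, Violet 3 (sum 17, leaving 3 seats).
Remainders in descending order: Silver 0.816, Blue 0.581, Red 0.552, Gold 0.477, Violet 0.425, Green 0.149.
The surplus seats go to Silver, Blue, Red.

Red: 4, Blue: 4, Green: 4, Gold: 2, Silver: 3, Violet: 3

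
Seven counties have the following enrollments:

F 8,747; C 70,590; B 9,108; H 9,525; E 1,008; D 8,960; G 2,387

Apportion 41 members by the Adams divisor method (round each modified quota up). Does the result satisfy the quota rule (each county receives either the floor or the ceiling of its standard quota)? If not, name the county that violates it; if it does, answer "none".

C

Standard quotas: F 3.251, C 26.233, B 3.385, H 3.540, E 0.375, D 3.330, G 0.887.
Adams allocation: F 3, C 24, B 4, H 4, E 1, D 4, G 1.
C has quota 26.233 (lower 26, upper 27) but receives 24 — outside the quota interval.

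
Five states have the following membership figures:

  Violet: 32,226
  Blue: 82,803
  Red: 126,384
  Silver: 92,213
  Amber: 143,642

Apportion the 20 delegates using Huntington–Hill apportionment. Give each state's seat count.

Violet: 1, Blue: 4, Red: 5, Silver: 4, Amber: 6

With divisor 23489: modified quotas Violet 1.372, Blue 3.525, Red 5.381, Silver 3.926, Amber 6.115.
Geometric-mean thresholds: Violet √(1·2)=1.414, Blue √(3·4)=3.464, Red √(5·6)=5.477, Silver √(3·4)=3.464, Amber √(6·7)=6.481.
Each quota rounded against its threshold gives Violet 1, Blue 4, Red 5, Silver 4, Amber 6 (total 20).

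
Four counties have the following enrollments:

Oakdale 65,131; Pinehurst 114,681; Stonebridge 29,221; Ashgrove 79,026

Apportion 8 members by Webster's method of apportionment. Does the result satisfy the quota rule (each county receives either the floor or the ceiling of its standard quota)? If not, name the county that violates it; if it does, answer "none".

none

Standard quotas: Oakdale 1.809, Pinehurst 3.185, Stonebridge 0.812, Ashgrove 2.195.
Webster allocation: Oakdale 2, Pinehurst 3, Stonebridge 1, Ashgrove 2.
Every allocation lies between the lower and upper quota.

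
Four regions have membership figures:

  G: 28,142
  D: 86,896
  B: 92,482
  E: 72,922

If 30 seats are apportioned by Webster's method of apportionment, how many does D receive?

Standard divisor 280442/30 ≈ 9348.067; standard quotas: G 3.010, D 9.296, B 9.893, E 7.801.
Rounding to the nearest integer gives G 3, D 9, B 10, E 8 — total 30, matching the house size, so no adjustment is needed.
D receives 9.

9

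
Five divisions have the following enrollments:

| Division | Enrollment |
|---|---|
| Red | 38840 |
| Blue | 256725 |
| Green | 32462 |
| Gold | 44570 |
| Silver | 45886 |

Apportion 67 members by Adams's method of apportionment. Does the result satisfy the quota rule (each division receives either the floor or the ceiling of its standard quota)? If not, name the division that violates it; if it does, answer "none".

Standard quotas: Red 6.218, Blue 41.102, Green 5.197, Gold 7.136, Silver 7.346.
Adams allocation: Red 6, Blue 40, Green 6, Gold 7, Silver 8.
Blue has quota 41.102 (lower 41, upper 42) but receives 40 — outside the quota interval.

Blue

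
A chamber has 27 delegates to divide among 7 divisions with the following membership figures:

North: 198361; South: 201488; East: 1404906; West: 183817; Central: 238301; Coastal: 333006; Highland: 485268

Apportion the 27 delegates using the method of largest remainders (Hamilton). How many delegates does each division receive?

North 2, South 2, East 12, West 2, Central 2, Coastal 3, Highland 4

The standard divisor is 3045147/27 ≈ 112783.222.
Standard quotas: North 1.7588, South 1.7865, East 12.4567, West 1.6298, Central 2.1129, Coastal 2.9526, Highland 4.3027.
Lower quotas: North 1, South 1, East 12, West 1, Central 2, Coastal 2, Highland 4 (sum 23, leaving 4 seats).
Remainders in descending order: Coastal 0.9526, South 0.7865, North 0.7588, West 0.6298, East 0.4567, Highland 0.3027, Central 0.1129.
Largest remainders: Coastal, South, North, West receive the extra seats.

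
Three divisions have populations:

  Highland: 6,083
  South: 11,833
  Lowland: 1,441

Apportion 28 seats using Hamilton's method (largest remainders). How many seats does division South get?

Standard divisor: 19357 ÷ 28 ≈ 691.321.
Standard quotas: Highland 8.7991, South 17.1165, Lowland 2.0844.
Lower quotas: Highland 8, South 17, Lowland 2 (sum 27, leaving 1 seat).
Remainders in descending order: Highland 0.7991, South 0.1165, Lowland 0.0844.
Largest remainder: Highland receives the extra seat.
South receives 17.

17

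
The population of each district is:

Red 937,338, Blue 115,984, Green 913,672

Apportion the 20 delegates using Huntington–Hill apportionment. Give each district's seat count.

With divisor 97557: modified quotas Red 9.608, Blue 1.189, Green 9.366.
Geometric-mean thresholds: Red √(9·10)=9.487, Blue √(1·2)=1.414, Green √(9·10)=9.487.
Each quota rounded against its threshold gives Red 10, Blue 1, Green 9 (total 20).

Red=10; Blue=1; Green=9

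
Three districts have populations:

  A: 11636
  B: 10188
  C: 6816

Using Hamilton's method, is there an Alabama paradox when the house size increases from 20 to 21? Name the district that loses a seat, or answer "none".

At 20 seats: A 8, B 7, C 5.
At 21 seats: A 9, B 7, C 5.
No district's allocation decreased.

none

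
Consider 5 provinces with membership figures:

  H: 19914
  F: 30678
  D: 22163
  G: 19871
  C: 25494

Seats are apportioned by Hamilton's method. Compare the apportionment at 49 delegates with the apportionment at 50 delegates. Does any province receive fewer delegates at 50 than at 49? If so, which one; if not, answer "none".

At 49 seats: H 8, F 13, D 9, G 8, C 11.
At 50 seats: H 9, F 13, D 9, G 8, C 11.
No province's allocation decreased.

none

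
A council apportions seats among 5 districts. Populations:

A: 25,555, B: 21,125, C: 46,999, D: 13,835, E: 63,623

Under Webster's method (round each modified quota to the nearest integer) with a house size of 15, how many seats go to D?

1

Standard divisor 171137/15 ≈ 11409.133; standard quotas: A 2.240, B 1.852, C 4.119, D 1.213, E 5.576.
Rounding to the nearest integer gives A 2, B 2, C 4, D 1, E 6 — total 15, matching the house size, so no adjustment is needed.
D receives 1.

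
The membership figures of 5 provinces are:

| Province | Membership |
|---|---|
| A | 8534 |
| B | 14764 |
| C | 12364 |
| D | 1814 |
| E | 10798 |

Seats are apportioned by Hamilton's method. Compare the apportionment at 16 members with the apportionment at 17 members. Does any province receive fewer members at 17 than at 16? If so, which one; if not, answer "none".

none

At 16 seats: A 3, B 5, C 4, D 1, E 3.
At 17 seats: A 3, B 5, C 4, D 1, E 4.
No province's allocation decreased.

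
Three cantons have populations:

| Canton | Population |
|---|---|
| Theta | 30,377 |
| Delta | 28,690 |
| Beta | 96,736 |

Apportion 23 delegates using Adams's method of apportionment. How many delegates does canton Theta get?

5

Standard divisor 155803/23 ≈ 6774.043; standard quotas: Theta 4.484, Delta 4.235, Beta 14.280.
Rounding up gives 5, 5, 15 = 25 seats, so the divisor must be adjusted.
With modified divisor 7300: modified quotas Theta 4.161, Delta 3.930, Beta 13.252.
Rounding up: Theta 5, Delta 4, Beta 14 (total 23).
Theta receives 5.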